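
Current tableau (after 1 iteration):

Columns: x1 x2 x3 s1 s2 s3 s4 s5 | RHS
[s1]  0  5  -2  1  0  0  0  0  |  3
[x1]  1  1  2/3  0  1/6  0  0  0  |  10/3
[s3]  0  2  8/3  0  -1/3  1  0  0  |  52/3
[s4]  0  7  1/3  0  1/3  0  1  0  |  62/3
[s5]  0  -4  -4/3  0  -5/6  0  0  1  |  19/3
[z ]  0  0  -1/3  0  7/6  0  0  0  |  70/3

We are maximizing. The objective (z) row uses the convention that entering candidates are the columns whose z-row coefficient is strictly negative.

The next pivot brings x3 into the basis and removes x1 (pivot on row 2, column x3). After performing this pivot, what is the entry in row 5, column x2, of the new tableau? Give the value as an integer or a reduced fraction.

Pivot element is row 2, column x3: 2/3.
Normalize row 2: new (row 2, x2) = 1/(2/3) = 3/2.
row 5 ← row 5 − (-4/3)·(new row 2): -4 − (-4/3)·(3/2) = -2.

-2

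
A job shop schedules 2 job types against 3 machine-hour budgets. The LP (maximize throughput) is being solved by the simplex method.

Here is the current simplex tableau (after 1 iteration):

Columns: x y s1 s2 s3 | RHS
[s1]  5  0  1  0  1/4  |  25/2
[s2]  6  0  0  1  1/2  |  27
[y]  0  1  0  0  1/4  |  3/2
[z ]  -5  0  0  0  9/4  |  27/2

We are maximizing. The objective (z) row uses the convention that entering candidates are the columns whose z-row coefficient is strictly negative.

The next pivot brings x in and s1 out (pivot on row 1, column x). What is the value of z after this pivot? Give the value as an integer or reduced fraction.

Minimum ratio for x: (25/2)/5 = 5/2.
z changes by −(z-row coeff of x)·ratio = −(-5)·(5/2) = 25/2.
New z = 27/2 + (25/2) = 26.

26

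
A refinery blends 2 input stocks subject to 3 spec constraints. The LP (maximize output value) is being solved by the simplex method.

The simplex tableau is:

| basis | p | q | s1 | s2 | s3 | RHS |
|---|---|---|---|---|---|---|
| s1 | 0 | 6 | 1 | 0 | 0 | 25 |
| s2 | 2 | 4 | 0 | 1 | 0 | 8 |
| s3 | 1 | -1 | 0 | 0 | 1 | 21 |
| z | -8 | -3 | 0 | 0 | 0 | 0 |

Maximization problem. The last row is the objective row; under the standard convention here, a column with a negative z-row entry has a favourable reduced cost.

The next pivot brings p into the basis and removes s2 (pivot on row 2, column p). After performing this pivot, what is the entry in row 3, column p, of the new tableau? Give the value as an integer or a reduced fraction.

0

Pivot element is row 2, column p: 2.
Normalize row 2: new (row 2, p) = 2/2 = 1.
row 3 ← row 3 − 1·(new row 2): 1 − 1·1 = 0.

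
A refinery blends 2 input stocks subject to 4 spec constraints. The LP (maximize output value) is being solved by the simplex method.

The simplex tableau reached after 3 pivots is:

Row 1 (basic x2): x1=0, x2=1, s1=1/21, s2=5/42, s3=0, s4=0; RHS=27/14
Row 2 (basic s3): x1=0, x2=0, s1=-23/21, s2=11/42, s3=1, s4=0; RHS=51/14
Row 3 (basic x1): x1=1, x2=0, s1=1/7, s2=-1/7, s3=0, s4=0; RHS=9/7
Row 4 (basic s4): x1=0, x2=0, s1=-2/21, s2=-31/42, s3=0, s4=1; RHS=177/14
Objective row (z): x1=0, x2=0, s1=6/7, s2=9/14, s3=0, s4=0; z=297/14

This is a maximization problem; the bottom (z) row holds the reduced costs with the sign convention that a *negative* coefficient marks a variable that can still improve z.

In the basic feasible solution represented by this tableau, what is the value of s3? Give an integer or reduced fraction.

51/14

s3 is basic (row 2); its value is the RHS of that row: 51/14.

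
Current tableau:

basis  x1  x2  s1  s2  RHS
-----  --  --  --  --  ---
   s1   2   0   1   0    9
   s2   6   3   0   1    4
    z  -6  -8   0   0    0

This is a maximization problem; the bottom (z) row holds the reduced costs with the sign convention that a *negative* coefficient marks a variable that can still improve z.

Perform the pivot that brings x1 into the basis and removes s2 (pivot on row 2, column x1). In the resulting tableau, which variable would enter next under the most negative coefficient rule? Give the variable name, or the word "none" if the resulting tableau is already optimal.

Pivot element 6. New z-row = old z-row − (-6)·(row 2/6).
Updated z-row coefficients: x1: 0, x2: -5, s1: 0, s2: 1.
The most negative is -5 in column x2, so x2 would enter next.

x2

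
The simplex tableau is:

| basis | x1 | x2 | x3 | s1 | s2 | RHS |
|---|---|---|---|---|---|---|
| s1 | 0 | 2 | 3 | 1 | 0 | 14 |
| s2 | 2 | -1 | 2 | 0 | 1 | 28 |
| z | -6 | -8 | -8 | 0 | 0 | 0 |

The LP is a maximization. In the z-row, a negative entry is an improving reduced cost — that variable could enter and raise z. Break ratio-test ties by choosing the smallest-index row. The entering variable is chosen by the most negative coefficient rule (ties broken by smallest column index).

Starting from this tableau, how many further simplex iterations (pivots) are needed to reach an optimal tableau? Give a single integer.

pivot: x2 in, s1 out → z = 56
pivot: x1 in, s2 out → z = 161
No improving column remains; optimal.

2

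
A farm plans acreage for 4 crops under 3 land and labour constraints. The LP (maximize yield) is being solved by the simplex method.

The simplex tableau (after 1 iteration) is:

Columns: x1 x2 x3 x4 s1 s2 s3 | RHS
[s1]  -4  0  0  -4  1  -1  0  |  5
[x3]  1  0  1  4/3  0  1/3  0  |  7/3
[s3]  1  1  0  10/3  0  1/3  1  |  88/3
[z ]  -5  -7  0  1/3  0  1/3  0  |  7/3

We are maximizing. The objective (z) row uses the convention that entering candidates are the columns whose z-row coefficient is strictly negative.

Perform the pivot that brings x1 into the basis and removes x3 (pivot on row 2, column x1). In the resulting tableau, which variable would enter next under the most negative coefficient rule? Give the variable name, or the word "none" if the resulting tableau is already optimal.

x2

Pivot element 1. New z-row = old z-row − (-5)·(row 2/1).
Updated z-row coefficients: x1: 0, x2: -7, x3: 5, x4: 7, s1: 0, s2: 2, s3: 0.
The most negative is -7 in column x2, so x2 would enter next.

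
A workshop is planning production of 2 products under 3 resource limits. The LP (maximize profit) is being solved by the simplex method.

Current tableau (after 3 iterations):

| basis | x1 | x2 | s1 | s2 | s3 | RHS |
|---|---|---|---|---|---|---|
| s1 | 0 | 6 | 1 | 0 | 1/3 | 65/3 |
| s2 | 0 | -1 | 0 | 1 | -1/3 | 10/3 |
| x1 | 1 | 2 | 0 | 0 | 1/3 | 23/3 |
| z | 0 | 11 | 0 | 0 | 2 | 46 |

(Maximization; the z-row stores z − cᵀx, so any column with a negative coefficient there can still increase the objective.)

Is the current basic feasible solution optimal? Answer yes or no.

No objective-row coefficient is strictly negative, so no entering variable exists; the tableau is optimal.

yes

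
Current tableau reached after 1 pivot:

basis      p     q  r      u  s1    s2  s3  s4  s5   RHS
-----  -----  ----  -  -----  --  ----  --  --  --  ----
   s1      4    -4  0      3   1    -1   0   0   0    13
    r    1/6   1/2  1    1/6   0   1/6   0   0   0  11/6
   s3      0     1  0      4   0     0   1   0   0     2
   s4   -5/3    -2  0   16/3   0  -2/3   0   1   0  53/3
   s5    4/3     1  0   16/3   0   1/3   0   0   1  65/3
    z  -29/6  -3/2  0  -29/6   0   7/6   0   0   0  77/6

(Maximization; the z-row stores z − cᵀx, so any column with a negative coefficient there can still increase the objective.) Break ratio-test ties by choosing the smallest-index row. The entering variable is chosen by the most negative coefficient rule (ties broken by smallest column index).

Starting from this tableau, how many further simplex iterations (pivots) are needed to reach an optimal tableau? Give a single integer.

3

pivot: p in, s1 out → z = 685/24
pivot: q in, r out → z = 653/16
pivot: u in, s3 out → z = 2572/63
No improving column remains; optimal.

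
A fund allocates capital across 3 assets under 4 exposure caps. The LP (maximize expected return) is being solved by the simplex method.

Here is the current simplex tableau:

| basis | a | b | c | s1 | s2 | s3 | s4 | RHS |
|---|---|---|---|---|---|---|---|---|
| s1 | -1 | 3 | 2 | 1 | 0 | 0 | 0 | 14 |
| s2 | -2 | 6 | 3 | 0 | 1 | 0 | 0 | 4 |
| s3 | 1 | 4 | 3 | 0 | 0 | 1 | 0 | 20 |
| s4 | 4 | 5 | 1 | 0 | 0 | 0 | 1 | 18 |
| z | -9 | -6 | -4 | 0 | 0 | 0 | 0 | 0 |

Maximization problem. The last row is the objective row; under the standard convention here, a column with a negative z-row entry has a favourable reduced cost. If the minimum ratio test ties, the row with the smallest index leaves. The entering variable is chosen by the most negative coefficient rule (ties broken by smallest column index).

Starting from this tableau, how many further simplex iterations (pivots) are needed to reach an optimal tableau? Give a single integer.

pivot: a in, s4 out → z = 81/2
pivot: c in, s2 out → z = 47
No improving column remains; optimal.

2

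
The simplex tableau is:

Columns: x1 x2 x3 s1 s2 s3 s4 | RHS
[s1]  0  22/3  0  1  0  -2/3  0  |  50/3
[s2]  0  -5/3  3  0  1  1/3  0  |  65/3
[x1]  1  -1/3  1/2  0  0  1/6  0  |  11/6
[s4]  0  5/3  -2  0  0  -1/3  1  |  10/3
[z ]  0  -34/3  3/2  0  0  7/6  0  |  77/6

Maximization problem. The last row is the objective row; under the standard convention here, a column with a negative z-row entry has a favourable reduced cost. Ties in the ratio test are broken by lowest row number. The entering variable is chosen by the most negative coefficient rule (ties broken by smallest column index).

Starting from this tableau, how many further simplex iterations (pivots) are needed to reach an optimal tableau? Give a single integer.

pivot: x2 in, s4 out → z = 71/2
pivot: x3 in, s1 out → z = 153/4
No improving column remains; optimal.

2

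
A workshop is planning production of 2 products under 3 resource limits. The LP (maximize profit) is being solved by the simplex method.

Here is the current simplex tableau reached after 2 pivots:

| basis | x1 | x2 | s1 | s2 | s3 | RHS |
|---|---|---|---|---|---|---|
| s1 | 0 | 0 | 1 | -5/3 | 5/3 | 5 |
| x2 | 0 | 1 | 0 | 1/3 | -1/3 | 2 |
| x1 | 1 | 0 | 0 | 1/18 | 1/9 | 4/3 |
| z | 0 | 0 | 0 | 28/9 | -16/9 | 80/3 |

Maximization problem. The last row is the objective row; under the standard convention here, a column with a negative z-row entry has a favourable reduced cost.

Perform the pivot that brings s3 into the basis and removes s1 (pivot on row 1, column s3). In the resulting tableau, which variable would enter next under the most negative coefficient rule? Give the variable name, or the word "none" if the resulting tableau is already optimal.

Pivot element 5/3. New z-row = old z-row − (-16/9)·(row 1/(5/3)).
Updated z-row coefficients: x1: 0, x2: 0, s1: 16/15, s2: 4/3, s3: 0.
No coefficient is strictly negative; the tableau after this pivot is optimal.

none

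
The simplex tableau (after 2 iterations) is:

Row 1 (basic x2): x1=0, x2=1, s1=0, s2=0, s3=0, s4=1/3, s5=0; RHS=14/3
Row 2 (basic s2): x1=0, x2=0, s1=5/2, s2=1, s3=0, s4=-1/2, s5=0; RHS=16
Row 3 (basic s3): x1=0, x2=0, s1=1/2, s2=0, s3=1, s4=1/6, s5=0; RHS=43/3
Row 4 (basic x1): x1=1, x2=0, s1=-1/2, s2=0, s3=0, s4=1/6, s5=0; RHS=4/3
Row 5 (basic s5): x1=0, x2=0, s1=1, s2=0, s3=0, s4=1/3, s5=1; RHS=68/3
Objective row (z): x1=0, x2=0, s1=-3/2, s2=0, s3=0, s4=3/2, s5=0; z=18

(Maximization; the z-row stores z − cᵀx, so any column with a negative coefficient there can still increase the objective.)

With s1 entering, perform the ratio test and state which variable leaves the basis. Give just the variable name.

s2

Ratios: row 1 (x2): entry 0 ≤ 0, skip; row 2 (s2): 16/(5/2) = 32/5; row 3 (s3): (43/3)/(1/2) = 86/3; row 4 (x1): entry -1/2 ≤ 0, skip; row 5 (s5): (68/3)/1 = 68/3.
Minimum ratio 32/5 is in the s2 row, so s2 leaves.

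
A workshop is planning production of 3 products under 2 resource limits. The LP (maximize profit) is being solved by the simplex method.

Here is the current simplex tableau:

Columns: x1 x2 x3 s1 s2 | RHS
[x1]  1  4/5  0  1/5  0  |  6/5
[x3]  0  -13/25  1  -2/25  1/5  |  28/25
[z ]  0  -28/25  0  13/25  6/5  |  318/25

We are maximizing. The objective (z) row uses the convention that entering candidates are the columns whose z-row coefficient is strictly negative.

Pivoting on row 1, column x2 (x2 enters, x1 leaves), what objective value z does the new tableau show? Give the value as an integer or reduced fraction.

Minimum ratio for x2: (6/5)/(4/5) = 3/2.
z changes by −(z-row coeff of x2)·ratio = −(-28/25)·(3/2) = 42/25.
New z = 318/25 + (42/25) = 72/5.

72/5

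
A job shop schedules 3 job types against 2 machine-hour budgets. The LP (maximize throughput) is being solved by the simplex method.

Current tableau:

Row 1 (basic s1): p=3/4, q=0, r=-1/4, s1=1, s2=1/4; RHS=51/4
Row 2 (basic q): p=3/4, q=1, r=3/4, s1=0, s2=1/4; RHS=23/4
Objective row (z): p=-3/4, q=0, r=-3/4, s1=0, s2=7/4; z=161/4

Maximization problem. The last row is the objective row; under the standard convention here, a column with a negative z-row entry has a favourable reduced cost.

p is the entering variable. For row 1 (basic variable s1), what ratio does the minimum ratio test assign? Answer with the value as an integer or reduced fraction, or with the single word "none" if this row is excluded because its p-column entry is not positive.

Ratio = RHS / (p entry) = (51/4) / (3/4) = 17.

17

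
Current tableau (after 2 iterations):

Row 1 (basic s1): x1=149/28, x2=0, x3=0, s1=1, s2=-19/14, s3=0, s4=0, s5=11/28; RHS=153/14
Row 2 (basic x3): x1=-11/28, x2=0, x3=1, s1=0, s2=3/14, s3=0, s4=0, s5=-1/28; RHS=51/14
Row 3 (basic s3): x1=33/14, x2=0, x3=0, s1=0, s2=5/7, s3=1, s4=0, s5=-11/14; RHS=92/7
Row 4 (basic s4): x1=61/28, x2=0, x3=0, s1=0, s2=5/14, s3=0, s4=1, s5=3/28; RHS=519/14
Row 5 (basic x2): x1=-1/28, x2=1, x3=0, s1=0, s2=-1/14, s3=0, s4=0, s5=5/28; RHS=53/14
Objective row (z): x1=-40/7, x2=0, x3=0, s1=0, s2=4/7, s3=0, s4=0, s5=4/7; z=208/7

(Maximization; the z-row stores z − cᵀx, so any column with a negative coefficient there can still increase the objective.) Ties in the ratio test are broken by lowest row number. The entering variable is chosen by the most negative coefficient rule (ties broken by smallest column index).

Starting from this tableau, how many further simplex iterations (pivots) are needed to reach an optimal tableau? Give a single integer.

pivot: x1 in, s1 out → z = 6176/149
pivot: s2 in, s3 out → z = 2305/49
No improving column remains; optimal.

2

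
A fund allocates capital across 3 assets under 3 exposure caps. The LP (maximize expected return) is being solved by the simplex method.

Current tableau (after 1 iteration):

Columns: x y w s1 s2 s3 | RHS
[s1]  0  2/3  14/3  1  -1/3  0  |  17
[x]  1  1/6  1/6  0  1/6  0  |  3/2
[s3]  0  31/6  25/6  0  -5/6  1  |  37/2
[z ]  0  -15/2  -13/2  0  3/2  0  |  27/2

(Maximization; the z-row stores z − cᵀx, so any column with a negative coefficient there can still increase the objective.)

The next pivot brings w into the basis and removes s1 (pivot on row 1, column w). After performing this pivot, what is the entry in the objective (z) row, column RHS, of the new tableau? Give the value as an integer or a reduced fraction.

1041/28

Pivot element is row 1, column w: 14/3.
Normalize row 1: new (row 1, RHS) = 17/(14/3) = 51/14.
z-row ← z-row − (-13/2)·(new row 1): 27/2 − (-13/2)·(51/14) = 1041/28.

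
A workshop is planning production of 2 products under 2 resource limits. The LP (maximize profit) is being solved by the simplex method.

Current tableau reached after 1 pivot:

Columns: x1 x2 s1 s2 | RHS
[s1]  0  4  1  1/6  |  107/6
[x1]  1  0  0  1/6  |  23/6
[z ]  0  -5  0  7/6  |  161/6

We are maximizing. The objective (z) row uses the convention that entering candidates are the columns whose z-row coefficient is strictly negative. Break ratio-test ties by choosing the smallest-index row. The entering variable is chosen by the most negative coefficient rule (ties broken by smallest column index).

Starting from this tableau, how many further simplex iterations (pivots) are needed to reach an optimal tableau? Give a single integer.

pivot: x2 in, s1 out → z = 393/8
No improving column remains; optimal.

1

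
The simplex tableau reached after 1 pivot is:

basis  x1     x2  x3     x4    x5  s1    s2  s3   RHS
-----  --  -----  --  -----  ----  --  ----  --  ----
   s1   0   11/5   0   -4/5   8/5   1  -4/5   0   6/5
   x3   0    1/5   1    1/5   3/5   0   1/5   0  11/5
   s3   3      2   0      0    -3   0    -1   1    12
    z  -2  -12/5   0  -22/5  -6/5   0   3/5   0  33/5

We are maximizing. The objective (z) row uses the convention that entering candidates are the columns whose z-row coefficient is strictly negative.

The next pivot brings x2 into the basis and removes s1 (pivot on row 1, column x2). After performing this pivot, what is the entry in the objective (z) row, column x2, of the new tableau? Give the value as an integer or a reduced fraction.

Pivot element is row 1, column x2: 11/5.
Normalize row 1: new (row 1, x2) = (11/5)/(11/5) = 1.
z-row ← z-row − (-12/5)·(new row 1): -12/5 − (-12/5)·1 = 0.

0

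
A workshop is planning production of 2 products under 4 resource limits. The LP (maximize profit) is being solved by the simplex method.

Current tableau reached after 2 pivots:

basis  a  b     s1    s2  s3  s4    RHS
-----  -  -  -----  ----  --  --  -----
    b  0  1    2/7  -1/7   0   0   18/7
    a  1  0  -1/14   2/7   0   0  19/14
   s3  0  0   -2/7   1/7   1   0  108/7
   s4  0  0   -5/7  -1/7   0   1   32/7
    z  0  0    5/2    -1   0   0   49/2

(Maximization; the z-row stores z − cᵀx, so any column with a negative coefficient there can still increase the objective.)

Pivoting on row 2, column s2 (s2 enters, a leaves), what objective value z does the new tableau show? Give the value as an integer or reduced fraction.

Minimum ratio for s2: (19/14)/(2/7) = 19/4.
z changes by −(z-row coeff of s2)·ratio = −(-1)·(19/4) = 19/4.
New z = 49/2 + (19/4) = 117/4.

117/4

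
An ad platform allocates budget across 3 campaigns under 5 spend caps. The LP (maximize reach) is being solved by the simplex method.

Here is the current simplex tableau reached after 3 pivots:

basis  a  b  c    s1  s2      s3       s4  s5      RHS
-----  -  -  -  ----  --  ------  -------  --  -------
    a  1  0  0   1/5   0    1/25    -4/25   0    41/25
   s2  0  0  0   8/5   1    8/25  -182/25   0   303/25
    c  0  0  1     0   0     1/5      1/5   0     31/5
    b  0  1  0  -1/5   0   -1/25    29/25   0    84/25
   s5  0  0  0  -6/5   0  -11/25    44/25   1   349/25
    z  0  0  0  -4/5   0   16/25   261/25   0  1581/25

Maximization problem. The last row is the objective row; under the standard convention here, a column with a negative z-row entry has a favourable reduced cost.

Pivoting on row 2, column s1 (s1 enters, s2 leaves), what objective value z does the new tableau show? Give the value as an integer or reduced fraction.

693/10

Minimum ratio for s1: (303/25)/(8/5) = 303/40.
z changes by −(z-row coeff of s1)·ratio = −(-4/5)·(303/40) = 303/50.
New z = 1581/25 + (303/50) = 693/10.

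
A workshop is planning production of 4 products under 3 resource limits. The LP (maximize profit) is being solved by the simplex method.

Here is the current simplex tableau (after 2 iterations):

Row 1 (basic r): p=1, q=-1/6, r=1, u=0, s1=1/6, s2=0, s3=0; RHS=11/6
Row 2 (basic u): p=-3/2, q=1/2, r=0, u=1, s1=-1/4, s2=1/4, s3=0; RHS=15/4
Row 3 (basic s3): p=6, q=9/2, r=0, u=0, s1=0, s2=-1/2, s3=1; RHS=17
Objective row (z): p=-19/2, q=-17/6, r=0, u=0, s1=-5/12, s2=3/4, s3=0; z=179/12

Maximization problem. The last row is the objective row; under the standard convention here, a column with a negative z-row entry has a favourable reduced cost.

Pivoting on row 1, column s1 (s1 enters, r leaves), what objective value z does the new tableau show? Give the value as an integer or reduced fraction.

Minimum ratio for s1: (11/6)/(1/6) = 11.
z changes by −(z-row coeff of s1)·ratio = −(-5/12)·11 = 55/12.
New z = 179/12 + (55/12) = 39/2.

39/2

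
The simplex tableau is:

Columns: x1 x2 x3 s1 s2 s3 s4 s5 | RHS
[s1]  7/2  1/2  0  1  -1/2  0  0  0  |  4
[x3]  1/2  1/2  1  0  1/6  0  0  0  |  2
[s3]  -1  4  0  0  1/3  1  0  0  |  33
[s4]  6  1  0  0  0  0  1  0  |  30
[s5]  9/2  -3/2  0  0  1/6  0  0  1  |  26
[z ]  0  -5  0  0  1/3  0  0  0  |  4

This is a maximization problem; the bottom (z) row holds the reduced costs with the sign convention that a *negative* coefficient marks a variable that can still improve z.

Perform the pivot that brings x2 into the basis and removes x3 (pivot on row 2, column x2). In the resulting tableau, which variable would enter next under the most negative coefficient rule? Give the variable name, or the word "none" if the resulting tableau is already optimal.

none

Pivot element 1/2. New z-row = old z-row − (-5)·(row 2/(1/2)).
Updated z-row coefficients: x1: 5, x2: 0, x3: 10, s1: 0, s2: 2, s3: 0, s4: 0, s5: 0.
No coefficient is strictly negative; the tableau after this pivot is optimal.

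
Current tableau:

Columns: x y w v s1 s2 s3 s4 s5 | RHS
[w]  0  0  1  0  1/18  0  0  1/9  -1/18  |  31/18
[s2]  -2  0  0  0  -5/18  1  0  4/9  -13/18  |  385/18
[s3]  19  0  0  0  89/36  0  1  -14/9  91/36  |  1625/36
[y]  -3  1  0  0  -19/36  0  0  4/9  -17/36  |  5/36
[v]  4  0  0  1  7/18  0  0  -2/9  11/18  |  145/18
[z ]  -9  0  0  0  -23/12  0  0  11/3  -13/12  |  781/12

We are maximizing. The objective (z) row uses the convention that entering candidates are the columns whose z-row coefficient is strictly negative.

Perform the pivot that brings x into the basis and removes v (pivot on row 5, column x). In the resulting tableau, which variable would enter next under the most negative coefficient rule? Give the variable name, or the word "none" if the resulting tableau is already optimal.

Pivot element 4. New z-row = old z-row − (-9)·(row 5/4).
Updated z-row coefficients: x: 0, y: 0, w: 0, v: 9/4, s1: -25/24, s2: 0, s3: 0, s4: 19/6, s5: 7/24.
The most negative is -25/24 in column s1, so s1 would enter next.

s1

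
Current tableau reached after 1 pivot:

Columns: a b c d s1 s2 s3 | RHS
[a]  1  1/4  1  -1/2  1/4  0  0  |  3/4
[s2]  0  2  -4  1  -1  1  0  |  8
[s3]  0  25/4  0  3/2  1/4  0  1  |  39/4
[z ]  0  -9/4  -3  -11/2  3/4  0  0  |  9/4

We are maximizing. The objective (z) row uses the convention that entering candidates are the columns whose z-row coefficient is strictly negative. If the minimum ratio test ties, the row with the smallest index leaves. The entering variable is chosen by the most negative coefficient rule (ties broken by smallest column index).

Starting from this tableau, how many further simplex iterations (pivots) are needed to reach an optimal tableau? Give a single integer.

pivot: d in, s3 out → z = 38
pivot: c in, a out → z = 50
No improving column remains; optimal.

2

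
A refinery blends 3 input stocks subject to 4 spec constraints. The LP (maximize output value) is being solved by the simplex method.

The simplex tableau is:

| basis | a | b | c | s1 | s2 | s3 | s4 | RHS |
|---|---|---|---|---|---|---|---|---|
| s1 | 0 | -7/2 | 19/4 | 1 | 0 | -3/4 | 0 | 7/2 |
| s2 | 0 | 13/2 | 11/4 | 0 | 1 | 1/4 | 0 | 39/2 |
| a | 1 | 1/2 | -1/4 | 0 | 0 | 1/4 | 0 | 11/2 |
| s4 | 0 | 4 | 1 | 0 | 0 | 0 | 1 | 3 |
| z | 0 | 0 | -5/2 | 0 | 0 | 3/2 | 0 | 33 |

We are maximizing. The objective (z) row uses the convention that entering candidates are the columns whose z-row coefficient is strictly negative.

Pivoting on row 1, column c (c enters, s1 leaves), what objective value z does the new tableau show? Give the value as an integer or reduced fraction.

662/19

Minimum ratio for c: (7/2)/(19/4) = 14/19.
z changes by −(z-row coeff of c)·ratio = −(-5/2)·(14/19) = 35/19.
New z = 33 + (35/19) = 662/19.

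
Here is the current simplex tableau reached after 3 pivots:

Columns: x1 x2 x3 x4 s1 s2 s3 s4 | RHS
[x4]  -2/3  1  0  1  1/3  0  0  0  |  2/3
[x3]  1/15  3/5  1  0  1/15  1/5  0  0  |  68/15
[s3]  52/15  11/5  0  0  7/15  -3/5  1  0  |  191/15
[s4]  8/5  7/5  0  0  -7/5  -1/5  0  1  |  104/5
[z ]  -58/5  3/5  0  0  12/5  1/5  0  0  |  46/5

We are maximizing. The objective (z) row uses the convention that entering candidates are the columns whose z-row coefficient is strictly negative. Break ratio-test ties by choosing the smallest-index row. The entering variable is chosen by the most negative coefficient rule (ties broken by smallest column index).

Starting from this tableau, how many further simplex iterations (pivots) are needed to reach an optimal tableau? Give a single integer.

2

pivot: x1 in, s3 out → z = 1347/26
pivot: s2 in, x3 out → z = 973/11
No improving column remains; optimal.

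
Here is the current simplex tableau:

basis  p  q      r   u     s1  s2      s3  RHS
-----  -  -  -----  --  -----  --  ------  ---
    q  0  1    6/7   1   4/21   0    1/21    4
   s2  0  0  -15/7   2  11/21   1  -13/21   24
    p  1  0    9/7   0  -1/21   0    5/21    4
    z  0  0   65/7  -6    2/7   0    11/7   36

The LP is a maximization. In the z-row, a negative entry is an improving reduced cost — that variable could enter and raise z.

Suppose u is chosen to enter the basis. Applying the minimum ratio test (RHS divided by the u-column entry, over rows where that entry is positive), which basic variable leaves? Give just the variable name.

q

Ratios: row 1 (q): 4/1 = 4; row 2 (s2): 24/2 = 12; row 3 (p): entry 0 ≤ 0, skip.
Minimum ratio 4 is in the q row, so q leaves.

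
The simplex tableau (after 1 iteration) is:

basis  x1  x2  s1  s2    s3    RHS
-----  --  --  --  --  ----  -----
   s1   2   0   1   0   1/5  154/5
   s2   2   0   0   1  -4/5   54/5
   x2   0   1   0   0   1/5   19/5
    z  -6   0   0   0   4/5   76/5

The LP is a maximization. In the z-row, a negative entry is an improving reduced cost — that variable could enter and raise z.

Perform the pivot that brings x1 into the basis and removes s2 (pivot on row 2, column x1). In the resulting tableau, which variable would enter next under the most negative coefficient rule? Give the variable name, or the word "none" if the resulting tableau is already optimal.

Pivot element 2. New z-row = old z-row − (-6)·(row 2/2).
Updated z-row coefficients: x1: 0, x2: 0, s1: 0, s2: 3, s3: -8/5.
The most negative is -8/5 in column s3, so s3 would enter next.

s3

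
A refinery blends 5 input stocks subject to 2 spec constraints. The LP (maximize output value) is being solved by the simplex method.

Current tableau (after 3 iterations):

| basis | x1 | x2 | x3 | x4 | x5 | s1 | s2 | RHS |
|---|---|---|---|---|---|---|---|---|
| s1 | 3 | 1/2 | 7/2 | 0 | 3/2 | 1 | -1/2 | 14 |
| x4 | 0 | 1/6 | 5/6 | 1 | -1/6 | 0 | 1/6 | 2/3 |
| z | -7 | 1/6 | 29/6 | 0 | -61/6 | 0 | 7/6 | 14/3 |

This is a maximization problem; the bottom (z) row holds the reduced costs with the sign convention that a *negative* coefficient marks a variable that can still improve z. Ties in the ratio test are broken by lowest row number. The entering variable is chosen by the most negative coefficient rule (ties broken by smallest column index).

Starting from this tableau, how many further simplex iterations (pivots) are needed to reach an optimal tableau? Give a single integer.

2

pivot: x5 in, s1 out → z = 896/9
pivot: s2 in, x4 out → z = 144
No improving column remains; optimal.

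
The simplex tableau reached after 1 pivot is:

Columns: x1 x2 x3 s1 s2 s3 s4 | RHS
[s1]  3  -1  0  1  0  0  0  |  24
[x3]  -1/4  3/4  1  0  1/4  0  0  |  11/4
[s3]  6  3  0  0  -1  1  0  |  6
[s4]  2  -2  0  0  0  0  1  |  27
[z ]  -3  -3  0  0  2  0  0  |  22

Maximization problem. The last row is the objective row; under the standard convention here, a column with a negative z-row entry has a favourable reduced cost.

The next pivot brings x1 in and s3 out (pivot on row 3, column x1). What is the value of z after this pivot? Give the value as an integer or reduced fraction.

25

Minimum ratio for x1: 6/6 = 1.
z changes by −(z-row coeff of x1)·ratio = −(-3)·1 = 3.
New z = 22 + 3 = 25.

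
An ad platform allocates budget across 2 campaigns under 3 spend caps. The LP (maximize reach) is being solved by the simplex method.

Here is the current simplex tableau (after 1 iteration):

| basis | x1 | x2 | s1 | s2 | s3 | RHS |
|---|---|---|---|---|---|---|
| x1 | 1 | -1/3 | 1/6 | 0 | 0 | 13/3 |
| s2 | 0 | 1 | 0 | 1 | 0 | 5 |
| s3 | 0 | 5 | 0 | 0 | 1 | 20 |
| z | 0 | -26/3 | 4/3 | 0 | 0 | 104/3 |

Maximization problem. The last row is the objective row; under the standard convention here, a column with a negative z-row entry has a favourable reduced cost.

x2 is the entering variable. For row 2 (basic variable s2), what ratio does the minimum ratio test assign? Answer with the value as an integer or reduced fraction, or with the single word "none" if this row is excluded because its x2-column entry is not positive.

5

Ratio = RHS / (x2 entry) = 5 / 1 = 5.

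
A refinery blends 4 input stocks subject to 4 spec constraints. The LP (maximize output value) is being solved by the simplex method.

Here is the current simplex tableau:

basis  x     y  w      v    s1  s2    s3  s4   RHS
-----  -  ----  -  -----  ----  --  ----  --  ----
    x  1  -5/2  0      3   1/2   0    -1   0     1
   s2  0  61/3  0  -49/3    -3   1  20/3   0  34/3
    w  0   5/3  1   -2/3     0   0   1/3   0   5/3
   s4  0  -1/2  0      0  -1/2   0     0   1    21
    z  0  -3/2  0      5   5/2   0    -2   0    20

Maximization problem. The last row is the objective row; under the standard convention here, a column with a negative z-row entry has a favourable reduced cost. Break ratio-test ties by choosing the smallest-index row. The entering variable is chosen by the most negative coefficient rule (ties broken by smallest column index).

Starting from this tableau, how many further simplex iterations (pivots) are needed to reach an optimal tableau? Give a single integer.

1

pivot: s3 in, s2 out → z = 117/5
No improving column remains; optimal.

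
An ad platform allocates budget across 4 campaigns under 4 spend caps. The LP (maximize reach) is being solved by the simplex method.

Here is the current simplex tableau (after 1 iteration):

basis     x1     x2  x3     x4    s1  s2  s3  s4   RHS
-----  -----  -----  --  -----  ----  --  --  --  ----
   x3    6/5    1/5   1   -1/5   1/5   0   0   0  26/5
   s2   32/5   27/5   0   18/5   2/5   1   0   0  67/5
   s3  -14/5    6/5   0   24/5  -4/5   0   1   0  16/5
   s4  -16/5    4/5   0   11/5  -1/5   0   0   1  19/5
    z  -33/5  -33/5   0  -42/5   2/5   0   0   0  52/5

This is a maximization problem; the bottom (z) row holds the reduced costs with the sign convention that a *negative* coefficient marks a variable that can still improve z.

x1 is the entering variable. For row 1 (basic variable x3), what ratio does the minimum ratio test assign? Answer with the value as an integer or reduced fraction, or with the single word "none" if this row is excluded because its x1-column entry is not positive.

13/3

Ratio = RHS / (x1 entry) = (26/5) / (6/5) = 13/3.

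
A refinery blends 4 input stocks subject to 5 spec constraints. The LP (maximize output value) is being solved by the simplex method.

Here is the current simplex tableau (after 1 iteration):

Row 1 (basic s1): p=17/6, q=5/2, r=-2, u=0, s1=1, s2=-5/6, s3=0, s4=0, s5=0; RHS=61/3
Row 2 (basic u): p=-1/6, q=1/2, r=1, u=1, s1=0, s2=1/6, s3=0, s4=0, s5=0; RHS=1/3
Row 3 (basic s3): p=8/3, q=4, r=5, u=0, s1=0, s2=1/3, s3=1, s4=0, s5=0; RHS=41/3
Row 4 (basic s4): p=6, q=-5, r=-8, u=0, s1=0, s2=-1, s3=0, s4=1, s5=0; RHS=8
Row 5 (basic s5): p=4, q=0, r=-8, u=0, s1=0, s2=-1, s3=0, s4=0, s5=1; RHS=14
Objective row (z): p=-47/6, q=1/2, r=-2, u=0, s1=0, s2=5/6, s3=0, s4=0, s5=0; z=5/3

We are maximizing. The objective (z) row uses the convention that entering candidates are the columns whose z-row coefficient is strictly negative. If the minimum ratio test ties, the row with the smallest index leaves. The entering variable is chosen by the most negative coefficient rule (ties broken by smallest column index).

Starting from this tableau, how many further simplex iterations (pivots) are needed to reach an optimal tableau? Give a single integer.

3

pivot: p in, s4 out → z = 109/9
pivot: r in, u out → z = 21
pivot: q in, r out → z = 278/13
No improving column remains; optimal.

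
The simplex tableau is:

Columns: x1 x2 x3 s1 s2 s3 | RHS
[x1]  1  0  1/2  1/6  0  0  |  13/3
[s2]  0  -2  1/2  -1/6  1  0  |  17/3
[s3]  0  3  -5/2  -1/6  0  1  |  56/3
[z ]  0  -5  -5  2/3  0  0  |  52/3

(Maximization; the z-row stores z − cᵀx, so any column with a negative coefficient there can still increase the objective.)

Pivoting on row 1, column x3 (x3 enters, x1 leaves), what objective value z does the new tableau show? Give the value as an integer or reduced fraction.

Minimum ratio for x3: (13/3)/(1/2) = 26/3.
z changes by −(z-row coeff of x3)·ratio = −(-5)·(26/3) = 130/3.
New z = 52/3 + (130/3) = 182/3.

182/3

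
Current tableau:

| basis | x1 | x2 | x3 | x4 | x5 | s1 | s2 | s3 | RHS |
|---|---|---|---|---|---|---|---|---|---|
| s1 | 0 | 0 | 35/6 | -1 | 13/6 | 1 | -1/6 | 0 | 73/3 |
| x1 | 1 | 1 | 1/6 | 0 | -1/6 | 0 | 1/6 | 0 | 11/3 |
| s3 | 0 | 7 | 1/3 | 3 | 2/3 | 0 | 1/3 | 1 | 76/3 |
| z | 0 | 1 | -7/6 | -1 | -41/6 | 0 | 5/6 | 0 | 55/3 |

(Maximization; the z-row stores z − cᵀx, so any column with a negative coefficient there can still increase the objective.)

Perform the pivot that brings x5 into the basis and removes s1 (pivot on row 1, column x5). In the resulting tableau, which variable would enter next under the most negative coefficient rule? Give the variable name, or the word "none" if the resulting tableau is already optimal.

Pivot element 13/6. New z-row = old z-row − (-41/6)·(row 1/(13/6)).
Updated z-row coefficients: x1: 0, x2: 1, x3: 224/13, x4: -54/13, x5: 0, s1: 41/13, s2: 4/13, s3: 0.
The most negative is -54/13 in column x4, so x4 would enter next.

x4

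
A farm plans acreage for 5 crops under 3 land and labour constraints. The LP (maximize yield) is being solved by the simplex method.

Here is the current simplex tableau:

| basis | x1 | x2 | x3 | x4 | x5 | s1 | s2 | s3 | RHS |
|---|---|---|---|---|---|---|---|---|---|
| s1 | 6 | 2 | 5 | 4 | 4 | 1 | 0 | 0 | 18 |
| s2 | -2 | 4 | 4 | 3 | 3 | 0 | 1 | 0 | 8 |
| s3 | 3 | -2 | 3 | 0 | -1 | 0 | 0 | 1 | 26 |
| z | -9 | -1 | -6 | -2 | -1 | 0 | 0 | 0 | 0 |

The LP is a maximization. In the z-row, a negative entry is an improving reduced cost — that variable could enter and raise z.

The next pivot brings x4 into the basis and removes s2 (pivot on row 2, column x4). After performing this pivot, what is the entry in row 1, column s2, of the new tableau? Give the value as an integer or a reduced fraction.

-4/3

Pivot element is row 2, column x4: 3.
Normalize row 2: new (row 2, s2) = 1/3 = 1/3.
row 1 ← row 1 − 4·(new row 2): 0 − 4·(1/3) = -4/3.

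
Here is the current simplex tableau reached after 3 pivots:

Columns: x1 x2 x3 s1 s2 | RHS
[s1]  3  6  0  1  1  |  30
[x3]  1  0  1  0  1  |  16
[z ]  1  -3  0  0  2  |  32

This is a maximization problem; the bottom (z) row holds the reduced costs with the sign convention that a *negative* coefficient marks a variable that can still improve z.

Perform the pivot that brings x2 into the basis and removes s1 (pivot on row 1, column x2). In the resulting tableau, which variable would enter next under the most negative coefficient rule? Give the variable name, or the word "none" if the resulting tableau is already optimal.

Pivot element 6. New z-row = old z-row − (-3)·(row 1/6).
Updated z-row coefficients: x1: 5/2, x2: 0, x3: 0, s1: 1/2, s2: 5/2.
No coefficient is strictly negative; the tableau after this pivot is optimal.

none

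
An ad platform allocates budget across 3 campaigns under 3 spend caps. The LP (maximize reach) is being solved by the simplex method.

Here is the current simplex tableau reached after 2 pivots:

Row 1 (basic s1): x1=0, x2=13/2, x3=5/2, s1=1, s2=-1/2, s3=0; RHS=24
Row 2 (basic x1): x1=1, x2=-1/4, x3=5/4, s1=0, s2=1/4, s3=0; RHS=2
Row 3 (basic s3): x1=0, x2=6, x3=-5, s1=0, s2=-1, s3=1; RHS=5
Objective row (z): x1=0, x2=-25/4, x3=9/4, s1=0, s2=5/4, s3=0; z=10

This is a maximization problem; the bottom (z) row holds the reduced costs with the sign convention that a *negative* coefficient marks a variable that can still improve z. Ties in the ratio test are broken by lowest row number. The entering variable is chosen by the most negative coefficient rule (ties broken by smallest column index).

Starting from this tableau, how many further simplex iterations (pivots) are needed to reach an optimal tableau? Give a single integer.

pivot: x2 in, s3 out → z = 365/24
pivot: x3 in, x1 out → z = 537/25
No improving column remains; optimal.

2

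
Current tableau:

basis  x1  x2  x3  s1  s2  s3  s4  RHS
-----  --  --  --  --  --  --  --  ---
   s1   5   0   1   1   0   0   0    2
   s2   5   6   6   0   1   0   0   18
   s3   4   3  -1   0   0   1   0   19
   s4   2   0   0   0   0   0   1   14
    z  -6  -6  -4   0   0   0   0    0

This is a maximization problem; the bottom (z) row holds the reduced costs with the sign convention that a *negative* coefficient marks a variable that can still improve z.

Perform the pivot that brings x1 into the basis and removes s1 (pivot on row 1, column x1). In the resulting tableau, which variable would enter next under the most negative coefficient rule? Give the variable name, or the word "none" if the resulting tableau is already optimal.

x2

Pivot element 5. New z-row = old z-row − (-6)·(row 1/5).
Updated z-row coefficients: x1: 0, x2: -6, x3: -14/5, s1: 6/5, s2: 0, s3: 0, s4: 0.
The most negative is -6 in column x2, so x2 would enter next.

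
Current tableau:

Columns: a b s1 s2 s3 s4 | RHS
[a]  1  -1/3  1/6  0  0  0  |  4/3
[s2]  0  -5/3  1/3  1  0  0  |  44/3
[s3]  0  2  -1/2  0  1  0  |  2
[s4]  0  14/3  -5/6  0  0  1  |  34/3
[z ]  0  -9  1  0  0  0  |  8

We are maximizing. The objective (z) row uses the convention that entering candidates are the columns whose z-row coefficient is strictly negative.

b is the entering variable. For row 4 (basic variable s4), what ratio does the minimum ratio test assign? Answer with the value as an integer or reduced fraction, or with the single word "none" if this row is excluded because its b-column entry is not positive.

Ratio = RHS / (b entry) = (34/3) / (14/3) = 17/7.

17/7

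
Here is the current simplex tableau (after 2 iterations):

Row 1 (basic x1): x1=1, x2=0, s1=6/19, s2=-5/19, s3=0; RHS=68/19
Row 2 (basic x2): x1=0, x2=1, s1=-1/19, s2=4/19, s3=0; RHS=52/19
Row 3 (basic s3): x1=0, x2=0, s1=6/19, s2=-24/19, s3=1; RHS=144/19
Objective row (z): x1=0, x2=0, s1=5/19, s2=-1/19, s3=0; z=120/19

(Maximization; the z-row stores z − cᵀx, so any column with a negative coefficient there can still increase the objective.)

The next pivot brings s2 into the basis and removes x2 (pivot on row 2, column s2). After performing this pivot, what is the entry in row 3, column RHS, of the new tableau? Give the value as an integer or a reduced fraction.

24

Pivot element is row 2, column s2: 4/19.
Normalize row 2: new (row 2, RHS) = (52/19)/(4/19) = 13.
row 3 ← row 3 − (-24/19)·(new row 2): 144/19 − (-24/19)·13 = 24.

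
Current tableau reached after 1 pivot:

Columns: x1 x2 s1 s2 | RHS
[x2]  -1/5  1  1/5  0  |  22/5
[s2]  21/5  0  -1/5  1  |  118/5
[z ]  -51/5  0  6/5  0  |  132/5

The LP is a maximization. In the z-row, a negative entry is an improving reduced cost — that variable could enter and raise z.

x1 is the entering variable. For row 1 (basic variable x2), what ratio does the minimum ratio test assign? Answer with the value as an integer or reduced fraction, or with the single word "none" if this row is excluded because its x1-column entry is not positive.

The x1 entry in row 1 is -1/5 ≤ 0, so this row gives no ratio.

none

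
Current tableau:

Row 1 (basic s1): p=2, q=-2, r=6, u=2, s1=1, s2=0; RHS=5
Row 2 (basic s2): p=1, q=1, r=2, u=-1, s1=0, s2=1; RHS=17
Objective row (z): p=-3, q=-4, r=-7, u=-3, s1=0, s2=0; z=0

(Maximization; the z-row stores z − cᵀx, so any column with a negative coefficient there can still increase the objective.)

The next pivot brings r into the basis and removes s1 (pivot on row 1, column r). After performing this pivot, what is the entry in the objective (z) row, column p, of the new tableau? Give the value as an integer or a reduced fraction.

Pivot element is row 1, column r: 6.
Normalize row 1: new (row 1, p) = 2/6 = 1/3.
z-row ← z-row − (-7)·(new row 1): -3 − (-7)·(1/3) = -2/3.

-2/3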